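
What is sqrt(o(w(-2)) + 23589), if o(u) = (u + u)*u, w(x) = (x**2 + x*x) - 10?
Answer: sqrt(23597) ≈ 153.61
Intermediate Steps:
w(x) = -10 + 2*x**2 (w(x) = (x**2 + x**2) - 10 = 2*x**2 - 10 = -10 + 2*x**2)
o(u) = 2*u**2 (o(u) = (2*u)*u = 2*u**2)
sqrt(o(w(-2)) + 23589) = sqrt(2*(-10 + 2*(-2)**2)**2 + 23589) = sqrt(2*(-10 + 2*4)**2 + 23589) = sqrt(2*(-10 + 8)**2 + 23589) = sqrt(2*(-2)**2 + 23589) = sqrt(2*4 + 23589) = sqrt(8 + 23589) = sqrt(23597)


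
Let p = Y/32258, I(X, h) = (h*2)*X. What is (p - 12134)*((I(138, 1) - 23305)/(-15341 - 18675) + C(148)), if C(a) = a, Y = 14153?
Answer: -1979487534437343/1097288128 ≈ -1.8040e+6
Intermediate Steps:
I(X, h) = 2*X*h (I(X, h) = (2*h)*X = 2*X*h)
p = 14153/32258 ≈ 0.43874
(p - 12134)*((I(138, 1) - 23305)/(-15341 - 18675) + C(148)) = (14153/32258 - 12134)*((2*138*1 - 23305)/(-15341 - 18675) + 148) = -391404419*((276 - 23305)/(-34016) + 148)/32258 = -391404419*(-23029*(-1/34016) + 148)/32258 = -391404419*(23029/34016 + 148)/32258 = -391404419/32258*5057397/34016 = -1979487534437343/1097288128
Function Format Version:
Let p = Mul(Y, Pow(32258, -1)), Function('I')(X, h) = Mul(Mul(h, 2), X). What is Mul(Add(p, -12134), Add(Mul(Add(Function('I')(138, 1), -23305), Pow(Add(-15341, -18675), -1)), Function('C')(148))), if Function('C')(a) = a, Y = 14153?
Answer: Rational(-1979487534437343, 1097288128) ≈ -1.8040e+6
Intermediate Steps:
Function('I')(X, h) = Mul(2, X, h) (Function('I')(X, h) = Mul(Mul(2, h), X) = Mul(2, X, h))
p = Rational(14153, 32258) (p = Mul(14153, Pow(32258, -1)) = Mul(14153, Rational(1, 32258)) = Rational(14153, 32258) ≈ 0.43874)
Mul(Add(p, -12134), Add(Mul(Add(Function('I')(138, 1), -23305), Pow(Add(-15341, -18675), -1)), Function('C')(148))) = Mul(Add(Rational(14153, 32258), -12134), Add(Mul(Add(Mul(2, 138, 1), -23305), Pow(Add(-15341, -18675), -1)), 148)) = Mul(Rational(-391404419, 32258), Add(Mul(Add(276, -23305), Pow(-34016, -1)), 148)) = Mul(Rational(-391404419, 32258), Add(Mul(-23029, Rational(-1, 34016)), 148)) = Mul(Rational(-391404419, 32258), Add(Rational(23029, 34016), 148)) = Mul(Rational(-391404419, 32258), Rational(5057397, 34016)) = Rational(-1979487534437343, 1097288128)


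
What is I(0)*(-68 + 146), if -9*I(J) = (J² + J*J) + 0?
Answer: 0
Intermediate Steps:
I(J) = -2*J²/9 (I(J) = -((J² + J*J) + 0)/9 = -((J² + J²) + 0)/9 = -(2*J² + 0)/9 = -2*J²/9)
I(0)*(-68 + 146) = (-2/9*0²)*(-68 + 146) = -2/9*0*78 = 0*78 = 0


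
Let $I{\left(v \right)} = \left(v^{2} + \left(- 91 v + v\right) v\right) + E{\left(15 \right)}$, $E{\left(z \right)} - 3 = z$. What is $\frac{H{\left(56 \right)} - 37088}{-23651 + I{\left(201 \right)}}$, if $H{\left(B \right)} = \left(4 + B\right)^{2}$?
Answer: $\frac{2392}{258523} \approx 0.0092526$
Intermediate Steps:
$E{\left(z \right)} = 3 + z$
$I{\left(v \right)} = 18 - 89 v^{2}$ ($I{\left(v \right)} = \left(v^{2} + \left(- 91 v + v\right) v\right) + \left(3 + 15\right) = \left(v^{2} + - 90 v v\right) + 18 = \left(v^{2} - 90 v^{2}\right) + 18 = - 89 v^{2} + 18 = 18 - 89 v^{2}$)
$\frac{H{\left(56 \right)} - 37088}{-23651 + I{\left(201 \right)}} = \frac{\left(4 + 56\right)^{2} - 37088}{-23651 + \left(18 - 89 \cdot 201^{2}\right)} = \frac{60^{2} - 37088}{-23651 + \left(18 - 3595689\right)} = \frac{3600 - 37088}{-23651 + \left(18 - 3595689\right)} = - \frac{33488}{-23651 - 3595671} = - \frac{33488}{-3619322} = \left(-33488\right) \left(- \frac{1}{3619322}\right) = \frac{2392}{258523}$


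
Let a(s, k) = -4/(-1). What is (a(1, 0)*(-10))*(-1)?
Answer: 40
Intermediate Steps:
a(s, k) = 4 (a(s, k) = -4*(-1) = 4)
(a(1, 0)*(-10))*(-1) = (4*(-10))*(-1) = -40*(-1) = 40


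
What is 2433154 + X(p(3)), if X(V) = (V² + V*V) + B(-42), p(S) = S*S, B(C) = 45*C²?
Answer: 2512696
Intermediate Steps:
p(S) = S²
X(V) = 79380 + 2*V² (X(V) = (V² + V*V) + 45*(-42)² = (V² + V²) + 45*1764 = 2*V² + 79380 = 79380 + 2*V²)
2433154 + X(p(3)) = 2433154 + (79380 + 2*(3²)²) = 2433154 + (79380 + 2*9²) = 2433154 + (79380 + 2*81) = 2433154 + (79380 + 162) = 2433154 + 79542 = 2512696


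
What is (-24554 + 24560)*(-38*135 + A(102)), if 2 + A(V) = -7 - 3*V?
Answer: -32670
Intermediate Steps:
A(V) = -9 - 3*V (A(V) = -2 + (-7 - 3*V) = -9 - 3*V)
(-24554 + 24560)*(-38*135 + A(102)) = (-24554 + 24560)*(-38*135 + (-9 - 3*102)) = 6*(-5130 + (-9 - 306)) = 6*(-5130 - 315) = 6*(-5445) = -32670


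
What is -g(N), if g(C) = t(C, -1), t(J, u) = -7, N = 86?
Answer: 7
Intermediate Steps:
g(C) = -7
-g(N) = -1*(-7) = 7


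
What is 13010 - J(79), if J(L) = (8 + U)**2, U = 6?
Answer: 12814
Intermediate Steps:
J(L) = 196 (J(L) = (8 + 6)**2 = 14**2 = 196)
13010 - J(79) = 13010 - 1*196 = 13010 - 196 = 12814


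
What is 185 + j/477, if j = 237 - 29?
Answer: 88453/477 ≈ 185.44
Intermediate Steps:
j = 208
185 + j/477 = 185 + 208/477 = 88453/477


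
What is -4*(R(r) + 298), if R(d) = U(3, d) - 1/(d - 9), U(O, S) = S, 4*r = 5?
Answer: -37123/31 ≈ -1197.5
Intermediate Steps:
r = 5/4 (r = (1/4)*5 = 5/4 ≈ 1.2500)
R(d) = d - 1/(-9 + d) (R(d) = d - 1/(d - 9) = d - 1/(-9 + d))
-4*(R(r) + 298) = -4*((-1 + (5/4)**2 - 9*5/4)/(-9 + 5/4) + 298) = -4*((-1 + 25/16 - 45/4)/(-31/4) + 298) = -4*(-4/31*(-171/16) + 298) = -4*(171/124 + 298) = -4*37123/124 = -37123/31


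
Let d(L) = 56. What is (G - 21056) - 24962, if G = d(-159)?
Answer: -45962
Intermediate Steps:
G = 56
(G - 21056) - 24962 = (56 - 21056) - 24962 = -21000 - 24962 = -45962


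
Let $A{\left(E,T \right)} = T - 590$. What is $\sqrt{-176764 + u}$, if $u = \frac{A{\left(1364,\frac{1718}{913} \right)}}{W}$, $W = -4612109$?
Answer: $\frac{2 i \sqrt{783564062676258441247153}}{4210855517} \approx 420.43 i$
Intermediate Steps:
$A{\left(E,T \right)} = -590 + T$ ($A{\left(E,T \right)} = T - 590 = -590 + T$)
$u = \frac{536952}{4210855517}$ ($u = \frac{-590 + \frac{1718}{913}}{-4612109} = \left(-590 + 1718 \cdot \frac{1}{913}\right) \left(- \frac{1}{4612109}\right) = \left(-590 + \frac{1718}{913}\right) \left(- \frac{1}{4612109}\right) = \left(- \frac{536952}{913}\right) \left(- \frac{1}{4612109}\right) = \frac{536952}{4210855517} \approx 0.00012752$)
$\sqrt{-176764 + u} = \sqrt{-176764 + \frac{536952}{4210855517}} = \sqrt{- \frac{744327664070036}{4210855517}} = \frac{2 i \sqrt{783564062676258441247153}}{4210855517}$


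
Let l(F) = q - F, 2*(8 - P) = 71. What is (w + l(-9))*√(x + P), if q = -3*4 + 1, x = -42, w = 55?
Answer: 53*I*√278/2 ≈ 441.84*I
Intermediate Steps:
P = -55/2 (P = 8 - ½*71 = 8 - 71/2 = -55/2 ≈ -27.500)
q = -11 (q = -12 + 1 = -11)
l(F) = -11 - F
(w + l(-9))*√(x + P) = (55 + (-11 - 1*(-9)))*√(-42 - 55/2) = (55 + (-11 + 9))*√(-139/2) = (55 - 2)*(I*√278/2) = 53*(I*√278/2) = 53*I*√278/2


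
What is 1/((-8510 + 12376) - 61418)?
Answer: -1/57552 ≈ -1.7376e-5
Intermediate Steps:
1/((-8510 + 12376) - 61418) = 1/(3866 - 61418) = 1/(-57552) = -1/57552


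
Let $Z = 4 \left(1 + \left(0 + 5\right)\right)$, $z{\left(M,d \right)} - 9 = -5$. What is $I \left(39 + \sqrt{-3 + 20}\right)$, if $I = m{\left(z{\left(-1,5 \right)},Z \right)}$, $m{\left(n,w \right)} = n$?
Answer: $156 + 4 \sqrt{17} \approx 172.49$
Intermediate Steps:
$z{\left(M,d \right)} = 4$ ($z{\left(M,d \right)} = 9 - 5 = 4$)
$Z = 24$ ($Z = 4 \left(1 + 5\right) = 4 \cdot 6 = 24$)
$I = 4$
$I \left(39 + \sqrt{-3 + 20}\right) = 4 \left(39 + \sqrt{-3 + 20}\right) = 4 \left(39 + \sqrt{17}\right) = 156 + 4 \sqrt{17}$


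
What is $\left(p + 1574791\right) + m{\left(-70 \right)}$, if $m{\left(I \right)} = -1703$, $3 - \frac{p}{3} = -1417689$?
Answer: $5826164$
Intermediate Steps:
$p = 4253076$ ($p = 9 - -4253067 = 9 + 4253067 = 4253076$)
$\left(p + 1574791\right) + m{\left(-70 \right)} = \left(4253076 + 1574791\right) - 1703 = 5827867 - 1703 = 5826164$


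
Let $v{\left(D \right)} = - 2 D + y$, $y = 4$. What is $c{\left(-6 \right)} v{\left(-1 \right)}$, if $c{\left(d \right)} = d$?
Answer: $-36$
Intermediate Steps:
$v{\left(D \right)} = 4 - 2 D$ ($v{\left(D \right)} = - 2 D + 4 = 4 - 2 D$)
$c{\left(-6 \right)} v{\left(-1 \right)} = - 6 \left(4 - -2\right) = - 6 \left(4 + 2\right) = \left(-6\right) 6 = -36$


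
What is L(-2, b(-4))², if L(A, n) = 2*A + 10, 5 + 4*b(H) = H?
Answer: 36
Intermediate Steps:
b(H) = -5/4 + H/4
L(A, n) = 10 + 2*A
L(-2, b(-4))² = (10 + 2*(-2))² = (10 - 4)² = 6² = 36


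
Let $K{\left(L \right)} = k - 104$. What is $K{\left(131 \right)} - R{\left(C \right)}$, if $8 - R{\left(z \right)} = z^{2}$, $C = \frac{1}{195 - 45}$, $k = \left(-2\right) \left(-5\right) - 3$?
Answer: $- \frac{2362499}{22500} \approx -105.0$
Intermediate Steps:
$k = 7$ ($k = 10 - 3 = 7$)
$K{\left(L \right)} = -97$ ($K{\left(L \right)} = 7 - 104 = -97$)
$C = \frac{1}{150} \approx 0.0066667$
$R{\left(z \right)} = 8 - z^{2}$
$K{\left(131 \right)} - R{\left(C \right)} = -97 - \left(8 - \left(\frac{1}{150}\right)^{2}\right) = -97 - \left(8 - \frac{1}{22500}\right) = -97 - \frac{179999}{22500} = - \frac{2362499}{22500}$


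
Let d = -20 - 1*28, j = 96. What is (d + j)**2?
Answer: 2304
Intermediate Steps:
d = -48 (d = -20 - 28 = -48)
(d + j)**2 = (-48 + 96)**2 = 48**2 = 2304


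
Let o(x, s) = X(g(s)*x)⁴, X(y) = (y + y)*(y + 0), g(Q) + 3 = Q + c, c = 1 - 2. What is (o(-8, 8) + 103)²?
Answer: 309485009824969059049941361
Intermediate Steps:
c = -1
g(Q) = -4 + Q (g(Q) = -3 + (Q - 1) = -3 + (-1 + Q) = -4 + Q)
X(y) = 2*y² (X(y) = (2*y)*y = 2*y²)
o(x, s) = 16*x⁸*(-4 + s)⁸ (o(x, s) = (2*((-4 + s)*x)²)⁴ = (2*(x*(-4 + s))²)⁴ = (2*(x²*(-4 + s)²))⁴ = (2*x²*(-4 + s)²)⁴ = 16*x⁸*(-4 + s)⁸)
(o(-8, 8) + 103)² = (16*(-8)⁸*(-4 + 8)⁸ + 103)² = (16*16777216*4⁸ + 103)² = (16*16777216*65536 + 103)² = (17592186044416 + 103)² = 17592186044519² = 309485009824969059049941361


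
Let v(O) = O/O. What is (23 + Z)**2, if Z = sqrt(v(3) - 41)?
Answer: 489 + 92*I*sqrt(10) ≈ 489.0 + 290.93*I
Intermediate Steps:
v(O) = 1
Z = 2*I*sqrt(10) (Z = sqrt(1 - 41) = sqrt(-40) = 2*I*sqrt(10) ≈ 6.3246*I)
(23 + Z)**2 = (23 + 2*I*sqrt(10))**2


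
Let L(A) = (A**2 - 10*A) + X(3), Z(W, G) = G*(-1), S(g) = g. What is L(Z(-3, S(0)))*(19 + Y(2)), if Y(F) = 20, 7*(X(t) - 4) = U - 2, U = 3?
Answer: 1131/7 ≈ 161.57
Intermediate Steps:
X(t) = 29/7 (X(t) = 4 + (3 - 2)/7 = 4 + (1/7)*1 = 4 + 1/7 = 29/7)
Z(W, G) = -G
L(A) = 29/7 + A**2 - 10*A (L(A) = (A**2 - 10*A) + 29/7 = 29/7 + A**2 - 10*A)
L(Z(-3, S(0)))*(19 + Y(2)) = (29/7 + (-1*0)**2 - (-10)*0)*(19 + 20) = (29/7 + 0**2 - 10*0)*39 = (29/7 + 0 + 0)*39 = (29/7)*39 = 1131/7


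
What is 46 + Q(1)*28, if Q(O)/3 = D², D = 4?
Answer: 1390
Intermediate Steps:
Q(O) = 48 (Q(O) = 3*4² = 3*16 = 48)
46 + Q(1)*28 = 46 + 48*28 = 46 + 1344 = 1390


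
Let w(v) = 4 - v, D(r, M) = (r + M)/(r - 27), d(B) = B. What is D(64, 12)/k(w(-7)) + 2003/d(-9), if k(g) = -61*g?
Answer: -49729165/223443 ≈ -222.56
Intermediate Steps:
D(r, M) = (M + r)/(-27 + r)
D(64, 12)/k(w(-7)) + 2003/d(-9) = ((12 + 64)/(-27 + 64))/((-61*(4 - 1*(-7)))) + 2003/(-9) = (76/37)/((-61*(4 + 7))) + 2003*(-⅑) = ((1/37)*76)/((-61*11)) - 2003/9 = (76/37)/(-671) - 2003/9 = (76/37)*(-1/671) - 2003/9 = -76/24827 - 2003/9 = -49729165/223443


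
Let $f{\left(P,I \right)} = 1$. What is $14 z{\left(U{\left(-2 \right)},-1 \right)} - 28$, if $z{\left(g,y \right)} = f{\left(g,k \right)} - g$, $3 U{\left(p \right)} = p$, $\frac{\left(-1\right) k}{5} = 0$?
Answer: $- \frac{14}{3} \approx -4.6667$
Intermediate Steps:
$k = 0$ ($k = \left(-5\right) 0 = 0$)
$U{\left(p \right)} = \frac{p}{3}$
$z{\left(g,y \right)} = 1 - g$
$14 z{\left(U{\left(-2 \right)},-1 \right)} - 28 = 14 \left(1 - \frac{1}{3} \left(-2\right)\right) - 28 = 14 \left(1 - - \frac{2}{3}\right) - 28 = 14 \left(1 + \frac{2}{3}\right) - 28 = 14 \cdot \frac{5}{3} - 28 = \frac{70}{3} - 28 = - \frac{14}{3}$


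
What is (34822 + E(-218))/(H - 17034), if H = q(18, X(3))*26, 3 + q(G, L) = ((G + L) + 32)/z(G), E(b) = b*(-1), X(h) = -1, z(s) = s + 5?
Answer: -5520/2687 ≈ -2.0543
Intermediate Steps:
z(s) = 5 + s
E(b) = -b
q(G, L) = -3 + (32 + G + L)/(5 + G) (q(G, L) = -3 + ((G + L) + 32)/(5 + G) = -3 + (32 + G + L)/(5 + G))
H = -520/23 (H = ((17 - 1 - 2*18)/(5 + 18))*26 = ((17 - 1 - 36)/23)*26 = ((1/23)*(-20))*26 = -20/23*26 = -520/23 ≈ -22.609)
(34822 + E(-218))/(H - 17034) = (34822 - 1*(-218))/(-520/23 - 17034) = (34822 + 218)/(-392302/23) = 35040*(-23/392302) = -5520/2687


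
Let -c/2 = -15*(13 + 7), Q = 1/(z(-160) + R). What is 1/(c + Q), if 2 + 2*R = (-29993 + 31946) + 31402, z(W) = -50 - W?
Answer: 33573/20143802 ≈ 0.0016667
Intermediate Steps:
R = 33353/2 (R = -1 + ((-29993 + 31946) + 31402)/2 = -1 + (1953 + 31402)/2 = -1 + (1/2)*33355 = -1 + 33355/2 = 33353/2 ≈ 16677.)
Q = 2/33573 (Q = 1/((-50 - 1*(-160)) + 33353/2) = 1/((-50 + 160) + 33353/2) = 1/(110 + 33353/2) = 1/(33573/2) = 2/33573 ≈ 5.9572e-5)
c = 600 (c = -(-30)*(13 + 7) = -(-30)*20 = -2*(-300) = 600)
1/(c + Q) = 1/(600 + 2/33573) = 1/(20143802/33573) = 33573/20143802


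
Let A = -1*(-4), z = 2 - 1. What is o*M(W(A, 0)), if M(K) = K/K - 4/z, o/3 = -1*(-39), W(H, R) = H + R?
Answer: -351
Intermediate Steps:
z = 1
A = 4
o = 117 (o = 3*(-1*(-39)) = 3*39 = 117)
M(K) = -3 (M(K) = K/K - 4/1 = 1 - 4*1 = 1 - 4 = -3)
o*M(W(A, 0)) = 117*(-3) = -351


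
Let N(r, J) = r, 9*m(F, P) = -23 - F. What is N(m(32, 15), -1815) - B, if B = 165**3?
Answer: -40429180/9 ≈ -4.4921e+6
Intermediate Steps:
m(F, P) = -23/9 - F/9 (m(F, P) = (-23 - F)/9 = -23/9 - F/9)
B = 4492125
N(m(32, 15), -1815) - B = (-23/9 - 1/9*32) - 1*4492125 = (-23/9 - 32/9) - 4492125 = -55/9 - 4492125 = -40429180/9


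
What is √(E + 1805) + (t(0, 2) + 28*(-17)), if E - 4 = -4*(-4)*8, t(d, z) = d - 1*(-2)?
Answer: -474 + √1937 ≈ -429.99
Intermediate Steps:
t(d, z) = 2 + d (t(d, z) = d + 2 = 2 + d)
E = 132 (E = 4 - 4*(-4)*8 = 4 + 16*8 = 4 + 128 = 132)
√(E + 1805) + (t(0, 2) + 28*(-17)) = √(132 + 1805) + ((2 + 0) + 28*(-17)) = √1937 + (2 - 476) = √1937 - 474 = -474 + √1937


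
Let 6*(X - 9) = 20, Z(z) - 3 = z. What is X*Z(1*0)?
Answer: 37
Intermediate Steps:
Z(z) = 3 + z
X = 37/3 (X = 9 + (⅙)*20 = 9 + 10/3 = 37/3 ≈ 12.333)
X*Z(1*0) = 37*(3 + 1*0)/3 = 37*(3 + 0)/3 = (37/3)*3 = 37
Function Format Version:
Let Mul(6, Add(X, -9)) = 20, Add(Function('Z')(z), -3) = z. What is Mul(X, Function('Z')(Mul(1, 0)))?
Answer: 37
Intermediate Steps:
Function('Z')(z) = Add(3, z)
X = Rational(37, 3) (X = Add(9, Mul(Rational(1, 6), 20)) = Add(9, Rational(10, 3)) = Rational(37, 3) ≈ 12.333)
Mul(X, Function('Z')(Mul(1, 0))) = Mul(Rational(37, 3), Add(3, Mul(1, 0))) = Mul(Rational(37, 3), Add(3, 0)) = Mul(Rational(37, 3), 3) = 37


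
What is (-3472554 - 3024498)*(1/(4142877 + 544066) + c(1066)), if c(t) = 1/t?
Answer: -15229119124734/2498140619 ≈ -6096.2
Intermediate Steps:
(-3472554 - 3024498)*(1/(4142877 + 544066) + c(1066)) = (-3472554 - 3024498)*(1/(4142877 + 544066) + 1/1066) = -6497052*(1/4686943 + 1/1066) = -6497052*4688009/4996281238 = -15229119124734/2498140619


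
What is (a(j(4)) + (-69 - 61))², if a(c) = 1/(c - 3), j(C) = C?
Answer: 16641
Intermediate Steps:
a(c) = 1/(-3 + c)
(a(j(4)) + (-69 - 61))² = (1/(-3 + 4) + (-69 - 61))² = (1/1 - 130)² = (1 - 130)² = (-129)² = 16641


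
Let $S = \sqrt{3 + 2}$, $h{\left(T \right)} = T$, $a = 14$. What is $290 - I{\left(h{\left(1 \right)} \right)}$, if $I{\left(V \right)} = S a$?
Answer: $290 - 14 \sqrt{5} \approx 258.69$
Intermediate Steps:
$S = \sqrt{5} \approx 2.2361$
$I{\left(V \right)} = 14 \sqrt{5}$ ($I{\left(V \right)} = \sqrt{5} \cdot 14 = 14 \sqrt{5}$)
$290 - I{\left(h{\left(1 \right)} \right)} = 290 - 14 \sqrt{5}$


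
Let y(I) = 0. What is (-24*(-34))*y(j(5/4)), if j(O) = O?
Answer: 0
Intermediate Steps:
(-24*(-34))*y(j(5/4)) = -24*(-34)*0 = 816*0 = 0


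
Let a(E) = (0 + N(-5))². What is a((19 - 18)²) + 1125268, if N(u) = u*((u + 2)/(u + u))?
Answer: 4501081/4 ≈ 1.1253e+6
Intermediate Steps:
N(u) = 1 + u/2 (N(u) = u*((2 + u)/((2*u))) = u*((2 + u)*(1/(2*u))) = u*((2 + u)/(2*u)) = 1 + u/2)
a(E) = 9/4 (a(E) = (0 + (1 + (½)*(-5)))² = (0 + (1 - 5/2))² = (0 - 3/2)² = (-3/2)² = 9/4)
a((19 - 18)²) + 1125268 = 9/4 + 1125268 = 4501081/4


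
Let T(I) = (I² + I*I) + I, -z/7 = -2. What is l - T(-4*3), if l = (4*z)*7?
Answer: 116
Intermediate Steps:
z = 14 (z = -7*(-2) = 14)
T(I) = I + 2*I² (T(I) = (I² + I²) + I = 2*I² + I = I + 2*I²)
l = 392 (l = (4*14)*7 = 56*7 = 392)
l - T(-4*3) = 392 - (-4*3)*(1 + 2*(-4*3)) = 392 - (-12)*(1 + 2*(-12)) = 392 - (-12)*(1 - 24) = 392 - (-12)*(-23) = 392 - 1*276 = 392 - 276 = 116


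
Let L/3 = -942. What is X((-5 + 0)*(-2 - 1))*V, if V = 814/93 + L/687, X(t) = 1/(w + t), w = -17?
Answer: -49400/21297 ≈ -2.3196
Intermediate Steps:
L = -2826 (L = 3*(-942) = -2826)
X(t) = 1/(-17 + t)
V = 98800/21297 (V = 814/93 - 2826/687 = 814*(1/93) - 2826*1/687 = 814/93 - 942/229 = 98800/21297 ≈ 4.6392)
X((-5 + 0)*(-2 - 1))*V = (98800/21297)/(-17 + (-5 + 0)*(-2 - 1)) = (98800/21297)/(-17 - 5*(-3)) = (98800/21297)/(-17 + 15) = (98800/21297)/(-2) = -1/2*98800/21297 = -49400/21297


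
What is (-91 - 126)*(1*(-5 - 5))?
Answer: 2170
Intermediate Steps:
(-91 - 126)*(1*(-5 - 5)) = -217*(-10) = 2170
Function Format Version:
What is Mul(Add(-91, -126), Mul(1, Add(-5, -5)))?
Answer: 2170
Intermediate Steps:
Mul(Add(-91, -126), Mul(1, Add(-5, -5))) = Mul(-217, Mul(1, -10)) = Mul(-217, -10) = 2170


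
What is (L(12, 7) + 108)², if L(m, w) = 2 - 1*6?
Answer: 10816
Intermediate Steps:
L(m, w) = -4 (L(m, w) = 2 - 6 = -4)
(L(12, 7) + 108)² = (-4 + 108)² = 104² = 10816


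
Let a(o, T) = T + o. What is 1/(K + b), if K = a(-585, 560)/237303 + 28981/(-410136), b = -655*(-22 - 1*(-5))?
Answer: 32442167736/361241241896479 ≈ 8.9807e-5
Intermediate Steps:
b = 11135 (b = -655*(-22 + 5) = -655*(-17) = 11135)
K = -2295843881/32442167736 (K = (560 - 585)/237303 + 28981/(-410136) = -25*1/237303 + 28981*(-1/410136) = -25/237303 - 28981/410136 = -2295843881/32442167736 ≈ -0.070767)
1/(K + b) = 1/(-2295843881/32442167736 + 11135) = 1/(361241241896479/32442167736) = 32442167736/361241241896479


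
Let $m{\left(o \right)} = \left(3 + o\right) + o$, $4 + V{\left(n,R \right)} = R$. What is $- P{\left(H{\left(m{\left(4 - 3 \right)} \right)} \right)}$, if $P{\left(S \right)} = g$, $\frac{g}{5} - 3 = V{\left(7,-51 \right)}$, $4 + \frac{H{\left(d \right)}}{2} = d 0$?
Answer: $260$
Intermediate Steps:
$V{\left(n,R \right)} = -4 + R$
$m{\left(o \right)} = 3 + 2 o$
$H{\left(d \right)} = -8$ ($H{\left(d \right)} = -8 + 2 d 0 = -8 + 2 \cdot 0 = -8 + 0 = -8$)
$g = -260$ ($g = 15 + 5 \left(-4 - 51\right) = 15 + 5 \left(-55\right) = 15 - 275 = -260$)
$P{\left(S \right)} = -260$
$- P{\left(H{\left(m{\left(4 - 3 \right)} \right)} \right)} = \left(-1\right) \left(-260\right) = 260$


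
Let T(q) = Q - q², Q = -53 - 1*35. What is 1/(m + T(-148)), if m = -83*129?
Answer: -1/32699 ≈ -3.0582e-5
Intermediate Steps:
Q = -88 (Q = -53 - 35 = -88)
m = -10707
T(q) = -88 - q²
1/(m + T(-148)) = 1/(-10707 + (-88 - 1*(-148)²)) = 1/(-10707 + (-88 - 1*21904)) = 1/(-10707 + (-88 - 21904)) = 1/(-10707 - 21992) = 1/(-32699) = -1/32699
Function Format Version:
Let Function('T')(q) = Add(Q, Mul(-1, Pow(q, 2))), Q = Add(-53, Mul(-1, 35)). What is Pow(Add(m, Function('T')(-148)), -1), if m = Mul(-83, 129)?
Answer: Rational(-1, 32699) ≈ -3.0582e-5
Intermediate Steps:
Q = -88 (Q = Add(-53, -35) = -88)
m = -10707
Function('T')(q) = Add(-88, Mul(-1, Pow(q, 2)))
Pow(Add(m, Function('T')(-148)), -1) = Pow(Add(-10707, Add(-88, Mul(-1, Pow(-148, 2)))), -1) = Pow(Add(-10707, Add(-88, Mul(-1, 21904))), -1) = Pow(Add(-10707, Add(-88, -21904)), -1) = Pow(Add(-10707, -21992), -1) = Pow(-32699, -1) = Rational(-1, 32699)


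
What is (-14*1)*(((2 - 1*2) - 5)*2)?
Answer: 140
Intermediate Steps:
(-14*1)*(((2 - 1*2) - 5)*2) = -14*((2 - 2) - 5)*2 = -14*(0 - 5)*2 = -(-70)*2 = -14*(-10) = 140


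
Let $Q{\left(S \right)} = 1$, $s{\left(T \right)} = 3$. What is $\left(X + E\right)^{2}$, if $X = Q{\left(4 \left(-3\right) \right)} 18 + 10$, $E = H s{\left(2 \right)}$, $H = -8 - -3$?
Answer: $169$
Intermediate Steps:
$H = -5$ ($H = -8 + 3 = -5$)
$E = -15$ ($E = \left(-5\right) 3 = -15$)
$X = 28$ ($X = 1 \cdot 18 + 10 = 18 + 10 = 28$)
$\left(X + E\right)^{2} = \left(28 - 15\right)^{2} = 13^{2} = 169$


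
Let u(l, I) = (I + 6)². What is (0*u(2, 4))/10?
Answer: 0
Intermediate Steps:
u(l, I) = (6 + I)²
(0*u(2, 4))/10 = (0*(6 + 4)²)/10 = (0*10²)*(⅒) = (0*100)*(⅒) = 0*(⅒) = 0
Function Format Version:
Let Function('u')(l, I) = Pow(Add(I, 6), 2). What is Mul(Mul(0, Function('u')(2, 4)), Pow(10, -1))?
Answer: 0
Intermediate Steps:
Function('u')(l, I) = Pow(Add(6, I), 2)
Mul(Mul(0, Function('u')(2, 4)), Pow(10, -1)) = Mul(Mul(0, Pow(Add(6, 4), 2)), Pow(10, -1)) = Mul(Mul(0, Pow(10, 2)), Rational(1, 10)) = Mul(Mul(0, 100), Rational(1, 10)) = Mul(0, Rational(1, 10)) = 0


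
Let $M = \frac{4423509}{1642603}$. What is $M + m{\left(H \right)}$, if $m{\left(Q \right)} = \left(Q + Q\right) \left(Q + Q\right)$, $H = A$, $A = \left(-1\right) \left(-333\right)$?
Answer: $\frac{728590839777}{1642603} \approx 4.4356 \cdot 10^{5}$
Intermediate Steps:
$M = \frac{4423509}{1642603}$ ($M = 4423509 \cdot \frac{1}{1642603} = \frac{4423509}{1642603} \approx 2.693$)
$A = 333$
$H = 333$
$m{\left(Q \right)} = 4 Q^{2}$ ($m{\left(Q \right)} = 2 Q 2 Q = 4 Q^{2}$)
$M + m{\left(H \right)} = \frac{4423509}{1642603} + 4 \cdot 333^{2} = \frac{4423509}{1642603} + 4 \cdot 110889 = \frac{4423509}{1642603} + 443556 = \frac{728590839777}{1642603}$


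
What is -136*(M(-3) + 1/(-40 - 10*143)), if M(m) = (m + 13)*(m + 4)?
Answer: -4861932/3575 ≈ -1360.0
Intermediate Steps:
M(m) = (4 + m)*(13 + m) (M(m) = (13 + m)*(4 + m) = (4 + m)*(13 + m))
-136*(M(-3) + 1/(-40 - 10*143)) = -136*((52 + (-3)² + 17*(-3)) + 1/(-40 - 10*143)) = -136*((52 + 9 - 51) + (1/143)/(-50)) = -136*(10 - 1/50*1/143) = -136*(10 - 1/7150) = -136*71499/7150 = -4861932/3575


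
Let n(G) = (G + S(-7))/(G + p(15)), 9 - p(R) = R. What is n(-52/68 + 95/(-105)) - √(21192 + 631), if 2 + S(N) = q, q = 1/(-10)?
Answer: 13457/27380 - √21823 ≈ -147.23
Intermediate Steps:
p(R) = 9 - R
q = -⅒ ≈ -0.10000
S(N) = -21/10 (S(N) = -2 - ⅒ = -21/10)
n(G) = (-21/10 + G)/(-6 + G) (n(G) = (G - 21/10)/(G + (9 - 1*15)) = (-21/10 + G)/(G + (9 - 15)) = (-21/10 + G)/(G - 6) = (-21/10 + G)/(-6 + G))
n(-52/68 + 95/(-105)) - √(21192 + 631) = (-21/10 + (-52/68 + 95/(-105)))/(-6 + (-52/68 + 95/(-105))) - √(21192 + 631) = (-21/10 + (-52*1/68 + 95*(-1/105)))/(-6 + (-52*1/68 + 95*(-1/105))) - √21823 = (-21/10 + (-13/17 - 19/21))/(-6 + (-13/17 - 19/21)) - √21823 = (-21/10 - 596/357)/(-6 - 596/357) - √21823 = -13457/3570/(-2738/357) - √21823 = -357/2738*(-13457/3570) - √21823 = 13457/27380 - √21823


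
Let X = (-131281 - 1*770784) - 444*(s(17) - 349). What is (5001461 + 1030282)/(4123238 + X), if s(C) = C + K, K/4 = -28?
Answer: 6031743/3418309 ≈ 1.7645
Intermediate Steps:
K = -112 (K = 4*(-28) = -112)
s(C) = -112 + C (s(C) = C - 112 = -112 + C)
X = -704929 (X = (-131281 - 1*770784) - 444*((-112 + 17) - 349) = (-131281 - 770784) - 444*(-95 - 349) = -902065 - 444*(-444) = -902065 - 1*(-197136) = -902065 + 197136 = -704929)
(5001461 + 1030282)/(4123238 + X) = (5001461 + 1030282)/(4123238 - 704929) = 6031743/3418309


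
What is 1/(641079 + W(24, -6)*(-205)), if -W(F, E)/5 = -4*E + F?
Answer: 1/690279 ≈ 1.4487e-6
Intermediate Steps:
W(F, E) = -5*F + 20*E (W(F, E) = -5*(-4*E + F) = -5*(F - 4*E) = -5*F + 20*E)
1/(641079 + W(24, -6)*(-205)) = 1/(641079 + (-5*24 + 20*(-6))*(-205)) = 1/(641079 + (-120 - 120)*(-205)) = 1/(641079 - 240*(-205)) = 1/(641079 + 49200) = 1/690279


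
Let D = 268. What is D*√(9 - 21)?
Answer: 536*I*√3 ≈ 928.38*I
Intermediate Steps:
D*√(9 - 21) = 268*√(9 - 21) = 268*√(-12) = 268*(2*I*√3) = 536*I*√3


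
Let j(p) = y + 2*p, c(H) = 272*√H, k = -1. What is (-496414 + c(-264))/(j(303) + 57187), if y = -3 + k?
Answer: -496414/57789 + 544*I*√66/57789 ≈ -8.5901 + 0.076476*I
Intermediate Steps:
y = -4 (y = -3 - 1 = -4)
j(p) = -4 + 2*p
(-496414 + c(-264))/(j(303) + 57187) = (-496414 + 272*√(-264))/((-4 + 2*303) + 57187) = (-496414 + 272*(2*I*√66))/((-4 + 606) + 57187) = (-496414 + 544*I*√66)/(602 + 57187) = (-496414 + 544*I*√66)/57789 = (-496414 + 544*I*√66)*(1/57789) = -496414/57789 + 544*I*√66/57789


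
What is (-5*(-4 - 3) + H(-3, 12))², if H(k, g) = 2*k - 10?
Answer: 361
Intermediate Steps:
H(k, g) = -10 + 2*k
(-5*(-4 - 3) + H(-3, 12))² = (-5*(-4 - 3) + (-10 + 2*(-3)))² = (-5*(-7) + (-10 - 6))² = (35 - 16)² = 19² = 361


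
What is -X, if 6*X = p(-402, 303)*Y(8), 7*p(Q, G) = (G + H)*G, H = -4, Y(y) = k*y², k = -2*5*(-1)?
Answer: -9663680/7 ≈ -1.3805e+6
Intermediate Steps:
k = 10 (k = -10*(-1) = 10)
Y(y) = 10*y²
p(Q, G) = G*(-4 + G)/7 (p(Q, G) = ((G - 4)*G)/7 = ((-4 + G)*G)/7 = (G*(-4 + G))/7 = G*(-4 + G)/7)
X = 9663680/7 (X = (((⅐)*303*(-4 + 303))*(10*8²))/6 = (((⅐)*303*299)*(10*64))/6 = ((90597/7)*640)/6 = (⅙)*(57982080/7) = 9663680/7 ≈ 1.3805e+6)
-X = -1*9663680/7 = -9663680/7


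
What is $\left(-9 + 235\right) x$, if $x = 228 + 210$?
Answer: $98988$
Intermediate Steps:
$x = 438$
$\left(-9 + 235\right) x = \left(-9 + 235\right) 438 = 226 \cdot 438 = 98988$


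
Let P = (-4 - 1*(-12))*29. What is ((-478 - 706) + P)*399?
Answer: -379848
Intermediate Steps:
P = 232 (P = (-4 + 12)*29 = 8*29 = 232)
((-478 - 706) + P)*399 = ((-478 - 706) + 232)*399 = (-1184 + 232)*399 = -952*399 = -379848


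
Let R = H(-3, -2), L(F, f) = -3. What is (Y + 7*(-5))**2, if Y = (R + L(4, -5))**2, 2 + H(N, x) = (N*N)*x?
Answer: 244036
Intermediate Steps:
H(N, x) = -2 + x*N**2 (H(N, x) = -2 + (N*N)*x = -2 + N**2*x = -2 + x*N**2)
R = -20 (R = -2 - 2*(-3)**2 = -2 - 2*9 = -2 - 18 = -20)
Y = 529 (Y = (-20 - 3)**2 = (-23)**2 = 529)
(Y + 7*(-5))**2 = (529 + 7*(-5))**2 = (529 - 35)**2 = 494**2 = 244036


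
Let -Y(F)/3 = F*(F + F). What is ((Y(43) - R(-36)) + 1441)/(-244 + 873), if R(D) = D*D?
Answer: -10949/629 ≈ -17.407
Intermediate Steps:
Y(F) = -6*F² (Y(F) = -3*F*(F + F) = -3*F*2*F = -6*F²)
R(D) = D²
((Y(43) - R(-36)) + 1441)/(-244 + 873) = ((-6*43² - 1*(-36)²) + 1441)/(-244 + 873) = ((-6*1849 - 1*1296) + 1441)/629 = ((-11094 - 1296) + 1441)*(1/629) = (-12390 + 1441)*(1/629) = -10949*1/629 = -10949/629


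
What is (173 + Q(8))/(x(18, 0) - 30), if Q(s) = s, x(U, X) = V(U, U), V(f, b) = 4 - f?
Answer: -181/44 ≈ -4.1136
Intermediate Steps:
x(U, X) = 4 - U
(173 + Q(8))/(x(18, 0) - 30) = (173 + 8)/((4 - 1*18) - 30) = 181/((4 - 18) - 30) = 181/(-14 - 30) = 181/(-44) = 181*(-1/44) = -181/44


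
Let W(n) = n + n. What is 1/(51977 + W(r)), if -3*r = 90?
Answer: 1/51917 ≈ 1.9262e-5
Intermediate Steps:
r = -30 (r = -⅓*90 = -30)
W(n) = 2*n
1/(51977 + W(r)) = 1/(51977 + 2*(-30)) = 1/(51977 - 60) = 1/51917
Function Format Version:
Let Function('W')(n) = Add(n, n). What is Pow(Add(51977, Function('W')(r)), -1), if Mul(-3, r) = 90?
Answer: Rational(1, 51917) ≈ 1.9262e-5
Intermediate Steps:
r = -30 (r = Mul(Rational(-1, 3), 90) = -30)
Function('W')(n) = Mul(2, n)
Pow(Add(51977, Function('W')(r)), -1) = Pow(Add(51977, Mul(2, -30)), -1) = Pow(Add(51977, -60), -1) = Pow(51917, -1) = Rational(1, 51917)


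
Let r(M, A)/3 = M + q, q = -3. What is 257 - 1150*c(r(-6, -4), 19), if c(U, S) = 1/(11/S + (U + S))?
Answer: 58087/141 ≈ 411.96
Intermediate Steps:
r(M, A) = -9 + 3*M (r(M, A) = 3*(M - 3) = 3*(-3 + M) = -9 + 3*M)
c(U, S) = 1/(S + U + 11/S) (c(U, S) = 1/(11/S + (S + U)) = 1/(S + U + 11/S))
257 - 1150*c(r(-6, -4), 19) = 257 - 21850/(11 + 19**2 + 19*(-9 + 3*(-6))) = 257 - 21850/(11 + 361 + 19*(-9 - 18)) = 257 - 21850/(11 + 361 + 19*(-27)) = 257 - 21850/(11 + 361 - 513) = 257 - 21850/(-141) = 257 - 21850*(-1)/141 = 257 - 1150*(-19/141) = 257 + 21850/141 = 58087/141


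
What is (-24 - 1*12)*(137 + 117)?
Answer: -9144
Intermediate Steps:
(-24 - 1*12)*(137 + 117) = (-24 - 12)*254 = -36*254 = -9144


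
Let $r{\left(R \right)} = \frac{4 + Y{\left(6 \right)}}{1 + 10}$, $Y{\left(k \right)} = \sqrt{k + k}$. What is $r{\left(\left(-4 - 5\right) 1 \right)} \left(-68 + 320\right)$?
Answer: $\frac{1008}{11} + \frac{504 \sqrt{3}}{11} \approx 171.0$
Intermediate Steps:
$Y{\left(k \right)} = \sqrt{2} \sqrt{k}$ ($Y{\left(k \right)} = \sqrt{2 k} = \sqrt{2} \sqrt{k}$)
$r{\left(R \right)} = \frac{4}{11} + \frac{2 \sqrt{3}}{11}$ ($r{\left(R \right)} = \frac{4 + \sqrt{2} \sqrt{6}}{1 + 10} = \frac{4 + 2 \sqrt{3}}{11} = \left(4 + 2 \sqrt{3}\right) \frac{1}{11} = \frac{4}{11} + \frac{2 \sqrt{3}}{11}$)
$r{\left(\left(-4 - 5\right) 1 \right)} \left(-68 + 320\right) = \left(\frac{4}{11} + \frac{2 \sqrt{3}}{11}\right) \left(-68 + 320\right) = \left(\frac{4}{11} + \frac{2 \sqrt{3}}{11}\right) 252 = \frac{1008}{11} + \frac{504 \sqrt{3}}{11}$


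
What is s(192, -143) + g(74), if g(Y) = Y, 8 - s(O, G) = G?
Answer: 225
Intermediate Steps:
s(O, G) = 8 - G
s(192, -143) + g(74) = (8 - 1*(-143)) + 74 = (8 + 143) + 74 = 151 + 74 = 225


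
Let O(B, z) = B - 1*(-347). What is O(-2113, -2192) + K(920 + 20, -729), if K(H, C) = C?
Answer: -2495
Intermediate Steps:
O(B, z) = 347 + B (O(B, z) = B + 347 = 347 + B)
O(-2113, -2192) + K(920 + 20, -729) = (347 - 2113) - 729 = -1766 - 729 = -2495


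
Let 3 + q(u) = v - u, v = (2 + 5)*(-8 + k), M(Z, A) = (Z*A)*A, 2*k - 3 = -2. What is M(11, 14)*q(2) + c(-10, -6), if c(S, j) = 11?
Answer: -123959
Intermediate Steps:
k = 1/2 (k = 3/2 + (1/2)*(-2) = 3/2 - 1 = 1/2 ≈ 0.50000)
M(Z, A) = Z*A**2 (M(Z, A) = (A*Z)*A = Z*A**2)
v = -105/2 (v = (2 + 5)*(-8 + 1/2) = 7*(-15/2) = -105/2 ≈ -52.500)
q(u) = -111/2 - u (q(u) = -3 + (-105/2 - u) = -111/2 - u)
M(11, 14)*q(2) + c(-10, -6) = (11*14**2)*(-111/2 - 1*2) + 11 = (11*196)*(-111/2 - 2) + 11 = 2156*(-115/2) + 11 = -123970 + 11 = -123959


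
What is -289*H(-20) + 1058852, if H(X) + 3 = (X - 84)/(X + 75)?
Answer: 58314601/55 ≈ 1.0603e+6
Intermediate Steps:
H(X) = -3 + (-84 + X)/(75 + X) (H(X) = -3 + (X - 84)/(X + 75) = -3 + (-84 + X)/(75 + X))
-289*H(-20) + 1058852 = -289*(-309 - 2*(-20))/(75 - 20) + 1058852 = -289*(-309 + 40)/55 + 1058852 = -289*(-269)/55 + 1058852 = -289*(-269/55) + 1058852 = 77741/55 + 1058852 = 58314601/55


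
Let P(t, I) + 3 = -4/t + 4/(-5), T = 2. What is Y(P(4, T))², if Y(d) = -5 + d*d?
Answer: 203401/625 ≈ 325.44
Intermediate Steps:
P(t, I) = -19/5 - 4/t (P(t, I) = -3 + (-4/t + 4/(-5)) = -3 + (-4/t + 4*(-⅕)) = -3 + (-4/t - ⅘) = -3 + (-⅘ - 4/t) = -19/5 - 4/t)
Y(d) = -5 + d²
Y(P(4, T))² = (-5 + (-19/5 - 4/4)²)² = (-5 + (-19/5 - 4*¼)²)² = (-5 + (-19/5 - 1)²)² = (-5 + (-24/5)²)² = (-5 + 576/25)² = (451/25)² = 203401/625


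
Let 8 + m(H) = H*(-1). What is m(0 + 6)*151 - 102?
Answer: -2216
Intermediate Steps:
m(H) = -8 - H (m(H) = -8 + H*(-1) = -8 - H)
m(0 + 6)*151 - 102 = (-8 - (0 + 6))*151 - 102 = (-8 - 1*6)*151 - 102 = (-8 - 6)*151 - 102 = -14*151 - 102 = -2114 - 102 = -2216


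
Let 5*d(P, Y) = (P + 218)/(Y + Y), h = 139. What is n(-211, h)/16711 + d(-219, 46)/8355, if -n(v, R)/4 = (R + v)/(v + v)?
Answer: -556961221/13551556509300 ≈ -4.1099e-5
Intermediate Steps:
d(P, Y) = (218 + P)/(10*Y) (d(P, Y) = ((P + 218)/(Y + Y))/5 = ((218 + P)/((2*Y)))/5 = ((218 + P)*(1/(2*Y)))/5 = ((218 + P)/(2*Y))/5 = (218 + P)/(10*Y))
n(v, R) = -2*(R + v)/v (n(v, R) = -4*(R + v)/(v + v) = -4*(R + v)/(2*v) = -4*(R + v)*1/(2*v) = -2*(R + v)/v)
n(-211, h)/16711 + d(-219, 46)/8355 = (-2 - 2*139/(-211))/16711 + ((⅒)*(218 - 219)/46)/8355 = (-2 - 2*139*(-1/211))*(1/16711) + ((⅒)*(1/46)*(-1))*(1/8355) = (-2 + 278/211)*(1/16711) - 1/460*1/8355 = -144/211*1/16711 - 1/3843300 = -144/3526021 - 1/3843300 = -556961221/13551556509300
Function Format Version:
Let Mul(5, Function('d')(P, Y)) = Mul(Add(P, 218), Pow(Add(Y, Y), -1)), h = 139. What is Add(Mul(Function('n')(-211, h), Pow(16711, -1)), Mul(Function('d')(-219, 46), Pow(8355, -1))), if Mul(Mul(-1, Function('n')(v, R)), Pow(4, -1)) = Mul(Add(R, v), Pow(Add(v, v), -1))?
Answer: Rational(-556961221, 13551556509300) ≈ -4.1099e-5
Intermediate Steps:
Function('d')(P, Y) = Mul(Rational(1, 10), Pow(Y, -1), Add(218, P)) (Function('d')(P, Y) = Mul(Rational(1, 5), Mul(Add(P, 218), Pow(Add(Y, Y), -1))) = Mul(Rational(1, 5), Mul(Add(218, P), Pow(Mul(2, Y), -1))) = Mul(Rational(1, 5), Mul(Add(218, P), Mul(Rational(1, 2), Pow(Y, -1)))) = Mul(Rational(1, 5), Mul(Rational(1, 2), Pow(Y, -1), Add(218, P))) = Mul(Rational(1, 10), Pow(Y, -1), Add(218, P)))
Function('n')(v, R) = Mul(-2, Pow(v, -1), Add(R, v)) (Function('n')(v, R) = Mul(-4, Mul(Add(R, v), Pow(Add(v, v), -1))) = Mul(-4, Mul(Add(R, v), Pow(Mul(2, v), -1))) = Mul(-4, Mul(Add(R, v), Mul(Rational(1, 2), Pow(v, -1)))) = Mul(-4, Mul(Rational(1, 2), Pow(v, -1), Add(R, v))) = Mul(-2, Pow(v, -1), Add(R, v)))
Add(Mul(Function('n')(-211, h), Pow(16711, -1)), Mul(Function('d')(-219, 46), Pow(8355, -1))) = Add(Mul(Add(-2, Mul(-2, 139, Pow(-211, -1))), Pow(16711, -1)), Mul(Mul(Rational(1, 10), Pow(46, -1), Add(218, -219)), Pow(8355, -1))) = Add(Mul(Add(-2, Mul(-2, 139, Rational(-1, 211))), Rational(1, 16711)), Mul(Mul(Rational(1, 10), Rational(1, 46), -1), Rational(1, 8355))) = Add(Mul(Add(-2, Rational(278, 211)), Rational(1, 16711)), Mul(Rational(-1, 460), Rational(1, 8355))) = Add(Mul(Rational(-144, 211), Rational(1, 16711)), Rational(-1, 3843300)) = Add(Rational(-144, 3526021), Rational(-1, 3843300)) = Rational(-556961221, 13551556509300)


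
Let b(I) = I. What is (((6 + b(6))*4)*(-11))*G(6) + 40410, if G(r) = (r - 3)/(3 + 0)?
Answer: 39882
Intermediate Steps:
G(r) = -1 + r/3 (G(r) = (-3 + r)/3 = (-3 + r)*(1/3) = -1 + r/3)
(((6 + b(6))*4)*(-11))*G(6) + 40410 = (((6 + 6)*4)*(-11))*(-1 + (1/3)*6) + 40410 = ((12*4)*(-11))*(-1 + 2) + 40410 = (48*(-11))*1 + 40410 = -528*1 + 40410 = -528 + 40410 = 39882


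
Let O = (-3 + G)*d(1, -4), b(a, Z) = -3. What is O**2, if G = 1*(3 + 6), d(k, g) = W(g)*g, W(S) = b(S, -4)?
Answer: 5184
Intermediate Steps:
W(S) = -3
d(k, g) = -3*g
G = 9 (G = 1*9 = 9)
O = 72 (O = (-3 + 9)*(-3*(-4)) = 6*12 = 72)
O**2 = 72**2 = 5184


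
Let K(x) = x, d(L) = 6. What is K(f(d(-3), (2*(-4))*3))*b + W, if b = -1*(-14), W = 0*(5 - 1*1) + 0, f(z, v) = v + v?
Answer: -672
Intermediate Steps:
f(z, v) = 2*v
W = 0 (W = 0*(5 - 1) + 0 = 0*4 + 0 = 0 + 0 = 0)
b = 14
K(f(d(-3), (2*(-4))*3))*b + W = (2*((2*(-4))*3))*14 + 0 = (2*(-8*3))*14 + 0 = (2*(-24))*14 + 0 = -48*14 + 0 = -672 + 0 = -672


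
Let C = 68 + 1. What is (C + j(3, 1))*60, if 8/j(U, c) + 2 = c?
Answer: 3660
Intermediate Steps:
C = 69
j(U, c) = 8/(-2 + c)
(C + j(3, 1))*60 = (69 + 8/(-2 + 1))*60 = (69 + 8/(-1))*60 = (69 + 8*(-1))*60 = (69 - 8)*60 = 61*60 = 3660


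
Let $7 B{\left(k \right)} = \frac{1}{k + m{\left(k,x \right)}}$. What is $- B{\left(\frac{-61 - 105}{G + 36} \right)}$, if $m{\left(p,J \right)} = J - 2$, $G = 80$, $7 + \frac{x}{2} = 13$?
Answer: $- \frac{58}{3479} \approx -0.016671$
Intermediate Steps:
$x = 12$ ($x = -14 + 2 \cdot 13 = -14 + 26 = 12$)
$m{\left(p,J \right)} = -2 + J$
$B{\left(k \right)} = \frac{1}{7 \left(10 + k\right)}$ ($B{\left(k \right)} = \frac{1}{7 \left(k + \left(-2 + 12\right)\right)} = \frac{1}{7 \left(k + 10\right)} = \frac{1}{7 \left(10 + k\right)}$)
$- B{\left(\frac{-61 - 105}{G + 36} \right)} = - \frac{1}{7 \left(10 + \frac{-61 - 105}{80 + 36}\right)} = - \frac{1}{7 \left(10 - \frac{166}{116}\right)} = - \frac{1}{7 \left(10 - \frac{83}{58}\right)} = - \frac{1}{7 \cdot \frac{497}{58}} = - \frac{58}{7 \cdot 497} = \left(-1\right) \frac{58}{3479} = - \frac{58}{3479}$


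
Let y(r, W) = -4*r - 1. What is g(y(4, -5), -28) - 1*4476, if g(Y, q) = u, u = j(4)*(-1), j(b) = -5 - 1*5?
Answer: -4466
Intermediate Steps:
j(b) = -10 (j(b) = -5 - 5 = -10)
u = 10 (u = -10*(-1) = 10)
y(r, W) = -1 - 4*r
g(Y, q) = 10
g(y(4, -5), -28) - 1*4476 = 10 - 1*4476 = 10 - 4476 = -4466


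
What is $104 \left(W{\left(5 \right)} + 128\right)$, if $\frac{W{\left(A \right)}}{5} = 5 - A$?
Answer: $13312$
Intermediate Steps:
$W{\left(A \right)} = 25 - 5 A$ ($W{\left(A \right)} = 5 \left(5 - A\right) = 25 - 5 A$)
$104 \left(W{\left(5 \right)} + 128\right) = 104 \left(\left(25 - 25\right) + 128\right) = 104 \left(0 + 128\right) = 104 \cdot 128 = 13312$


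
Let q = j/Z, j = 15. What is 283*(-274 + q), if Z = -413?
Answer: -32029091/413 ≈ -77552.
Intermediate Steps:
q = -15/413 (q = 15/(-413) = 15*(-1/413) = -15/413 ≈ -0.036320)
283*(-274 + q) = 283*(-274 - 15/413) = 283*(-113177/413) = -32029091/413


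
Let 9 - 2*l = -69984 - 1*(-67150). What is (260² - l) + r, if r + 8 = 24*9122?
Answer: 570197/2 ≈ 2.8510e+5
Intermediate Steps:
r = 218920 (r = -8 + 24*9122 = -8 + 218928 = 218920)
l = 2843/2 (l = 9/2 - (-69984 - 1*(-67150))/2 = 9/2 - (-69984 + 67150)/2 = 9/2 - ½*(-2834) = 9/2 + 1417 = 2843/2 ≈ 1421.5)
(260² - l) + r = (260² - 1*2843/2) + 218920 = (67600 - 2843/2) + 218920 = 132357/2 + 218920 = 570197/2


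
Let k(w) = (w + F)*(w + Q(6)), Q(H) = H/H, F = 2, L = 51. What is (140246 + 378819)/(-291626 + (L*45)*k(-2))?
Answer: -519065/291626 ≈ -1.7799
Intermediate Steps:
Q(H) = 1
k(w) = (1 + w)*(2 + w) (k(w) = (w + 2)*(w + 1) = (2 + w)*(1 + w) = (1 + w)*(2 + w))
(140246 + 378819)/(-291626 + (L*45)*k(-2)) = (140246 + 378819)/(-291626 + (51*45)*(2 + (-2)² + 3*(-2))) = 519065/(-291626 + 2295*(2 + 4 - 6)) = 519065/(-291626 + 2295*0) = 519065/(-291626 + 0) = 519065/(-291626) = 519065*(-1/291626) = -519065/291626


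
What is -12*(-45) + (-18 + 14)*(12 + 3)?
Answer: 480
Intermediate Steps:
-12*(-45) + (-18 + 14)*(12 + 3) = 540 - 4*15 = 540 - 60 = 480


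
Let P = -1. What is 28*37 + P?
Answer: 1035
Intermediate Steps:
28*37 + P = 28*37 - 1 = 1036 - 1 = 1035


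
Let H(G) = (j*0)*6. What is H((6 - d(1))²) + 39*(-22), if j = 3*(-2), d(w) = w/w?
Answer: -858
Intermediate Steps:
d(w) = 1
j = -6
H(G) = 0 (H(G) = -6*0*6 = 0*6 = 0)
H((6 - d(1))²) + 39*(-22) = 0 + 39*(-22) = 0 - 858 = -858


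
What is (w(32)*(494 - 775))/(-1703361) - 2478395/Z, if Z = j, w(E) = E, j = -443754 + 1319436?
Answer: -1404575751017/497200855734 ≈ -2.8250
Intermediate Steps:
j = 875682
Z = 875682
(w(32)*(494 - 775))/(-1703361) - 2478395/Z = (32*(494 - 775))/(-1703361) - 2478395/875682 = (32*(-281))*(-1/1703361) - 2478395*1/875682 = -8992*(-1/1703361) - 2478395/875682 = 8992/1703361 - 2478395/875682 = -1404575751017/497200855734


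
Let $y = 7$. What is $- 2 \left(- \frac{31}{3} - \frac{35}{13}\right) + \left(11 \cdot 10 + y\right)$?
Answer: $\frac{5579}{39} \approx 143.05$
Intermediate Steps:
$- 2 \left(- \frac{31}{3} - \frac{35}{13}\right) + \left(11 \cdot 10 + y\right) = - 2 \left(- \frac{31}{3} - \frac{35}{13}\right) + \left(11 \cdot 10 + 7\right) = - 2 \left(\left(-31\right) \frac{1}{3} - \frac{35}{13}\right) + \left(110 + 7\right) = - 2 \left(- \frac{31}{3} - \frac{35}{13}\right) + 117 = \left(-2\right) \left(- \frac{508}{39}\right) + 117 = \frac{1016}{39} + 117 = \frac{5579}{39}$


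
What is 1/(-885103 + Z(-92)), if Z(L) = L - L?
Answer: -1/885103 ≈ -1.1298e-6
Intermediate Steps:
Z(L) = 0
1/(-885103 + Z(-92)) = 1/(-885103 + 0) = 1/(-885103) = -1/885103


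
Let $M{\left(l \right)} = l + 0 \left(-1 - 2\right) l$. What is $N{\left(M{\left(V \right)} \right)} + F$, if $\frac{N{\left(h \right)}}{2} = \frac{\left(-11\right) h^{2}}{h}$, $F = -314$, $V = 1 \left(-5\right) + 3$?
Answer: $-270$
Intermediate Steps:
$V = -2$ ($V = -5 + 3 = -2$)
$M{\left(l \right)} = l$ ($M{\left(l \right)} = l + 0 \left(-3\right) l = l + 0 l = l + 0 = l$)
$N{\left(h \right)} = - 22 h$ ($N{\left(h \right)} = 2 \frac{\left(-11\right) h^{2}}{h} = 2 \left(- 11 h\right) = - 22 h$)
$N{\left(M{\left(V \right)} \right)} + F = \left(-22\right) \left(-2\right) - 314 = 44 - 314 = -270$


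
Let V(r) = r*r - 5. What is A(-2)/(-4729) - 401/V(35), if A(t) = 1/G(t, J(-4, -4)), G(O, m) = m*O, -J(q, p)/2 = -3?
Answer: -2844341/8654070 ≈ -0.32867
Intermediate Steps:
J(q, p) = 6 (J(q, p) = -2*(-3) = 6)
G(O, m) = O*m
V(r) = -5 + r² (V(r) = r² - 5 = -5 + r²)
A(t) = 1/(6*t) (A(t) = 1/(t*6) = 1/(6*t))
A(-2)/(-4729) - 401/V(35) = ((⅙)/(-2))/(-4729) - 401/(-5 + 35²) = ((⅙)*(-½))*(-1/4729) - 401/(-5 + 1225) = -1/12*(-1/4729) - 401/1220 = 1/56748 - 401*1/1220 = 1/56748 - 401/1220 = -2844341/8654070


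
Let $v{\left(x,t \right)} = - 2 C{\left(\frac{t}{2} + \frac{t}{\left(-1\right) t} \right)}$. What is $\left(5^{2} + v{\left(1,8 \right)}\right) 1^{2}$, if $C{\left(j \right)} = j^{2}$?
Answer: $7$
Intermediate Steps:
$v{\left(x,t \right)} = - 2 \left(-1 + \frac{t}{2}\right)^{2}$ ($v{\left(x,t \right)} = - 2 \left(\frac{t}{2} + \frac{t}{\left(-1\right) t}\right)^{2} = - 2 \left(t \frac{1}{2} + t \left(- \frac{1}{t}\right)\right)^{2} = - 2 \left(\frac{t}{2} - 1\right)^{2} = - 2 \left(-1 + \frac{t}{2}\right)^{2}$)
$\left(5^{2} + v{\left(1,8 \right)}\right) 1^{2} = \left(5^{2} - \frac{\left(-2 + 8\right)^{2}}{2}\right) 1^{2} = \left(25 - \frac{6^{2}}{2}\right) 1 = \left(25 - 18\right) 1 = 7 \cdot 1 = 7$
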